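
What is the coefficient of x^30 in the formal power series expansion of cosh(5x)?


The Maclaurin series is cosh(t) = sum_{m>=0} t^(2m) / (2m)!, so substituting t = 5x, only even powers of x are nonzero, with coefficient of x^(2m) equal to 5^(2m) / (2m)!.
For x^30 the coefficient is 5^30/30! = 931322574615478515625/265252859812191058636308480000000 = 11920928955078125/3395236605596045550544748544.

11920928955078125/3395236605596045550544748544


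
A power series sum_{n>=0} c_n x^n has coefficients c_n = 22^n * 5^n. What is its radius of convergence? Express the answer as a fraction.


By the root test (Cauchy-Hadamard), the radius is R = 1 / limsup_n |c_n|^(1/n).
Here |c_n|^(1/n) = (22^n * 5^n)^(1/n) = 22 * 5 = 110 for all n.
So R = 1/110 = 1/110.

1/110


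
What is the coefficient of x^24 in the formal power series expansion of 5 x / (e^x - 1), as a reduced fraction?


The exponential generating function for Bernoulli numbers is
x / (e^x - 1) = sum_{k>=0} B_k x^k / k!.
So the coefficient of x^24 in 5 x / (e^x - 1) is 5 B_24 / 24!.
Computing: B_24 = -236364091/2730, 24! = 620448401733239439360000, giving
5 * -236364091/2730 / 620448401733239439360000 = -236364091/338764827346348733890560000.

-236364091/338764827346348733890560000


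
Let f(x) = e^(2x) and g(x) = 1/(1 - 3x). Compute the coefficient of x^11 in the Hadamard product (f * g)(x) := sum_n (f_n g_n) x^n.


Expanding: f_k = 2^k/k! (from e^(2x)) and g_k = 3^k (from 1/(1 - 3x)). So the Hadamard coefficient (f * g)_k = 2^k 3^k / k! = (6)^k / k!.
For k = 11: 6^11/11! = 362797056/39916800 = 17496/1925.

17496/1925


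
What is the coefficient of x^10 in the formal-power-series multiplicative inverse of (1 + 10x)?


The inverse is 1/(1 + 10x). Apply the geometric identity 1/(1 - y) = sum_{k>=0} y^k with y = -10x:
1/(1 + 10x) = sum_{k>=0} (-10)^k x^k.
So the coefficient of x^10 is (-10)^10 = 10000000000.

10000000000


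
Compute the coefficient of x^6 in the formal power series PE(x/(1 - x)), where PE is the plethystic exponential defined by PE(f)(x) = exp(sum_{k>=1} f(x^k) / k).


For f(x) = x/(1 - x) we have
sum_{k>=1} f(x^k) / k = sum_{k>=1} (1/k) * x^k / (1 - x^k) = sum_{k, m >= 1} x^(k m) / k,
which after exponentiating simplifies to
PE(x/(1 - x)) = prod_{k>=1} 1 / (1 - x^k).
This is the generating function for the partition function p(n), so the coefficient of x^6 is p(6).
Computing p(6) by dynamic programming over parts 1, 2, ..., 6: p(6) = 11.

11


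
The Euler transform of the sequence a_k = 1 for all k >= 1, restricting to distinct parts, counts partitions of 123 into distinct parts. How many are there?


Partitions of 123 into distinct parts can be computed via generating function.
Product (1+x)(1+x^2)(1+x^3)...
The coefficient of x^123 = 2757826

2757826


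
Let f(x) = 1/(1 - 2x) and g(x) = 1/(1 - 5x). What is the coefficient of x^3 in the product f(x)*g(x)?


The coefficient of x^n in f*g is the Cauchy product: sum_{k=0}^{n} a^k * b^(n-k).
With a=2, b=5, n=3:
sum_{k=0}^{3} 2^k * 5^(3-k)
= 203

203


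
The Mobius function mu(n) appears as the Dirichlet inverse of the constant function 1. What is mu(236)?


236 has a squared prime factor, so mu(236) = 0.
Factorization reveals a repeated prime.

0


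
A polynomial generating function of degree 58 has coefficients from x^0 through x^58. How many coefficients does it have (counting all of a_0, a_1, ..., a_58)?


A polynomial of degree 58 takes the form a_0 + a_1 x + ... + a_58 x^58.
The number of coefficients is 58 + 1 = 59.

59


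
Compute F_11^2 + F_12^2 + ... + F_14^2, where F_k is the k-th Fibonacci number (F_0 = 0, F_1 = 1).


There is a standard identity sum_{k=0}^{N} F_k^2 = F_N * F_{N+1} (proved inductively from the telescoping relation F_k^2 = F_k F_{k+1} - F_{k-1} F_k). Then
sum_{k=11}^{14} F_k^2 = F_14 F_15 - F_10 F_11.
Computing: F_14 = 377, F_15 = 610, F_10 = 55, F_11 = 89.
Sum = 377 * 610 - 55 * 89 = 225075.

225075


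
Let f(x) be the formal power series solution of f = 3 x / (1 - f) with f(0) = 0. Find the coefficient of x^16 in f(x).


Apply Lagrange inversion: f = 3 x * phi(f) with phi(t) = 1/(1 - t), so
[x^n] f = 3^n * (1/n) [t^(n-1)] phi(t)^n = 3^n * (1/n) [t^(n-1)] (1 - t)^(-n) = 3^n * (1/n) C(2n - 2, n - 1) = 3^n * C_{n-1}.
For n = 16: C_15 = C(30, 15) / 16 = 155117520/16 = 9694845.
With the 3^16 = 43046721 factor, the coefficient is 43046721 * 9694845 = 417331287853245.

417331287853245


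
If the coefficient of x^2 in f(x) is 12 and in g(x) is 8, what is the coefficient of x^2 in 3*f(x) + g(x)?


Scalar multiplication scales coefficients: 3 * 12 = 36.
Then add the g coefficient: 36 + 8
= 44

44


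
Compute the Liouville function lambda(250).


The Liouville function is lambda(k) = (-1)^Omega(k), where Omega(k) counts the prime factors of k with multiplicity.
Factoring: 250 = 2 * 5 * 5 * 5, so Omega(250) = 4.
lambda(250) = (-1)^4 = 1.

1


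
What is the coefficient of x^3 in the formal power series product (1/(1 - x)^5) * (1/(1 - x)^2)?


Combine the factors: (1/(1 - x)^5) * (1/(1 - x)^2) = 1/(1 - x)^7.
Then use 1/(1 - x)^r = sum_{k>=0} C(k + r - 1, r - 1) x^k with r = 7 and k = 3:
C(9, 6) = 84.

84


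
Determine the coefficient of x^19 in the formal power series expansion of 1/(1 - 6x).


The geometric series identity gives 1/(1 - c x) = sum_{k>=0} c^k x^k, so the coefficient of x^k is c^k.
Here c = 6 and k = 19.
Computing: 6^19 = 609359740010496

609359740010496


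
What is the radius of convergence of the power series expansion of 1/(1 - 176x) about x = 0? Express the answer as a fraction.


Expanding 1/(1 - 176x) = sum_{k>=0} 176^k x^k, the series converges when |176x| < 1, i.e., |x| < 1/176.
So the radius of convergence is 1/176 = 1/176.

1/176


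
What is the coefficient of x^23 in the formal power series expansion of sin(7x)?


The Maclaurin series is sin(t) = sum_{k>=0} (-1)^k t^(2k+1) / (2k+1)!, so substituting t = 7x, only odd powers of x are nonzero, with coefficient of x^(2k+1) equal to (-1)^k 7^(2k+1) / (2k+1)!.
Write 23 = 2*11 + 1, giving the coefficient (-1)^11 * 7^23 / 23! = -27368747340080916343/25852016738884976640000 = -79792266297612001/75370311192084480000.

-79792266297612001/75370311192084480000


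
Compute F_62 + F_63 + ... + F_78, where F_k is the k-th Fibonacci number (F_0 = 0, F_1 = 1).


Use the identity sum_{k=0}^{N} F_k = F_{N+2} - 1 (which follows from F_{k+2} - F_{k+1} = F_k). Then
sum_{k=62}^{78} F_k = (F_{80} - 1) - (F_{63} - 1) = F_{80} - F_{63}.
Computing: F_{80} = 23416728348467685, F_{63} = 6557470319842, so
Sum = 23416728348467685 - 6557470319842 = 23410170878147843.

23410170878147843


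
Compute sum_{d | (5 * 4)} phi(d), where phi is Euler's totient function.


First, 5 * 4 = 20. One classical identity is sum_{d | n} phi(d) = n (each k in [1, n] has a unique gcd with n, and among the k's with gcd(k, n) = n/d there are phi(d) of them). So the sum equals 20. We also verify directly:
Divisors of 20: 1, 2, 4, 5, 10, 20.
phi values: 1, 1, 2, 4, 4, 8.
Sum = 20.

20


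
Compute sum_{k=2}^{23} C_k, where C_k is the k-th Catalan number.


C_2 through C_23: 2, 5, 14, 42, 132, 429, 1430, 4862, 16796, 58786, 208012, 742900, 2674440, 9694845, 35357670, 129644790, 477638700, 1767263190, 6564120420, 24466267020, 91482563640, 343059613650
Sum = 2 + 5 + 14 + 42 + 132 + 429 + 1430 + 4862 + 16796 + 58786 + 208012 + 742900 + 2674440 + 9694845 + 35357670 + 129644790 + 477638700 + 1767263190 + 6564120420 + 24466267020 + 91482563640 + 343059613650
= 467995871775

467995871775


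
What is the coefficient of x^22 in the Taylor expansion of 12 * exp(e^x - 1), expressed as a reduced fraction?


exp(e^x - 1) = sum_{k>=0} Bell_k x^k / k!, where Bell_k is the k-th Bell number.
So the coefficient of x^22 is 12 * Bell_22 / 22!.
Computing: Bell_22 = 4506715738447323 and 22! = 1124000727777607680000, giving
12 * 4506715738447323/1124000727777607680000 = 88366975263673/1836602496368640000.

88366975263673/1836602496368640000


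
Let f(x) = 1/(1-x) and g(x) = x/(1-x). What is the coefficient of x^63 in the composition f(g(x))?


First simplify the composition: f(g(x)) = 1/(1 - x/(1-x)) = (1-x)/((1-x) - x) = (1-x)/(1-2x).
Now extract the coefficient. Write (1-x)/(1-2x) = 1/(1-2x) - x/(1-2x).
The coefficient of x^n in 1/(1-2x) is 2^n, and in x/(1-2x) is 2^(n-1) (for n >= 1).
So the coefficient of x^63 is 2^63 - 2^62 = 9223372036854775808 - 4611686018427387904 = 4611686018427387904.

4611686018427387904


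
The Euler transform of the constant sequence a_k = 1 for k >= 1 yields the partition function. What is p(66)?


The Euler transform converts the sequence a_k = 1 into the number of integer partitions.
Using the recurrence or dynamic programming:
p(66) = 2323520

2323520


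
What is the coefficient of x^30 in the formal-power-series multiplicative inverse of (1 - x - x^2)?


Let the inverse be f(x) = sum_{k>=0} a_k x^k. From f(x) * (1 - x - x^2) = 1 and matching coefficients:
 x^0: a_0 = 1.
 x^1: a_1 - a_0 = 0, so a_1 = 1.
 x^k (k >= 2): a_k - a_{k-1} - a_{k-2} = 0, i.e. a_k = a_{k-1} + a_{k-2}.
This is the Fibonacci-type recurrence shifted so that a_0 = a_1 = 1.
Iterating: a_0=1, a_1=1, a_2=2, a_3=3, a_4=5, a_5=8, a_6=13, a_7=21, a_8=34, a_9=55, ...
a_30 = 1346269.

1346269


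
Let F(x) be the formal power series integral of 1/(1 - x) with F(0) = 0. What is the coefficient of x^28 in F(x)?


1/(1 - x) = sum_{k>=0} x^k. Integrating termwise and using F(0) = 0 gives
F(x) = sum_{k>=0} x^(k+1) / (k+1) = sum_{m>=1} x^m / m = -ln(1 - x).
So the coefficient of x^28 is 1/28 = 1/28.

1/28


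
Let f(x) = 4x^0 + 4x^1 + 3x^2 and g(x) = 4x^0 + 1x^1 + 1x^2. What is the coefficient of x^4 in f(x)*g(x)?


Cauchy product at x^4:
3*1
= 3

3


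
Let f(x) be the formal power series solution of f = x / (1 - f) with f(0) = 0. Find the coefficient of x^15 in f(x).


Apply Lagrange inversion: f = x * phi(f) with phi(t) = 1/(1 - t), so
[x^n] f = (1/n) [t^(n-1)] phi(t)^n = (1/n) [t^(n-1)] (1 - t)^(-n) = (1/n) C(2n - 2, n - 1) = C_{n-1}.
For n = 15: C_14 = C(28, 14) / 15 = 40116600/15 = 2674440 = 2674440.

2674440


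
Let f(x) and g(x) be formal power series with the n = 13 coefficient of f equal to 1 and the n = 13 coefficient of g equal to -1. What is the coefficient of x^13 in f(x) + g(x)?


Addition of formal power series is termwise.
The coefficient of x^13 in f + g = 1 + -1
= 0

0


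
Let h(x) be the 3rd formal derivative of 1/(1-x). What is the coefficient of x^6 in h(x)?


Differentiating 3 times: d^3/dx^3 [1/(1-x)] = 3!/(1-x)^4.
The expansion 1/(1-x)^4 = sum_{k>=0} C(k+3, 3) x^k, so the coefficient of x^n in 3!/(1-x)^4 is 3! * C(n+3, 3).
For n = 6: 6 * C(9, 3) = 6 * 84 = 504

504


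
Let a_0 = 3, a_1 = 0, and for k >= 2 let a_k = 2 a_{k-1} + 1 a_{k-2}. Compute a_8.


Iterating the recurrence forward:
a_0 = 3
a_1 = 0
a_2 = 2*0 + 1*3 = 3
a_3 = 2*3 + 1*0 = 6
a_4 = 2*6 + 1*3 = 15
a_5 = 2*15 + 1*6 = 36
a_6 = 2*36 + 1*15 = 87
a_7 = 2*87 + 1*36 = 210
a_8 = 2*210 + 1*87 = 507
So a_8 = 507.

507


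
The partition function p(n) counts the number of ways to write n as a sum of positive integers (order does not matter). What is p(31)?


Using the generating function prod_{k>=1} 1/(1-x^k), we compute p(31).
By dynamic programming over parts 1 through 31:
p(31) = 6842

6842


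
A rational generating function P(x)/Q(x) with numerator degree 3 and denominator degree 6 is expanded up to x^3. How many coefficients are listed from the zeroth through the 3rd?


Expanding up to x^3 gives the coefficients for x^0, x^1, ..., x^3.
That is 3 + 1 = 4 coefficients in total.

4


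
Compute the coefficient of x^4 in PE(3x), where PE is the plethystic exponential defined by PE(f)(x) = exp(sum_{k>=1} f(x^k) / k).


With f(x) = 3x, the exponent is sum_{k>=1} 3 x^k / k = 3 * (-ln(1 - x)). Exponentiating:
PE(3x) = exp(-3 ln(1 - x)) = 1/(1 - x)^3.
By the negative binomial expansion, [x^n] 1/(1 - x)^3 = C(n + 2, 2).
For n = 4: C(6, 2) = 15.

15


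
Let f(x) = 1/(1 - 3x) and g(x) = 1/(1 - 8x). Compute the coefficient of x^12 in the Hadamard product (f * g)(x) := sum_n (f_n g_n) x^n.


f has coefficients f_k = 3^k and g has coefficients g_k = 8^k, so the Hadamard product has coefficient (f*g)_k = 3^k * 8^k = 24^k.
For k = 12: 24^12 = 36520347436056576.

36520347436056576


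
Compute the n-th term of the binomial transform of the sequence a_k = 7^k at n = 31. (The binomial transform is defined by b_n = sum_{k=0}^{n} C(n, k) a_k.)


With a_k = 7^k, b_n = sum_{k=0}^{n} C(n, k) 7^k = (1 + 7)^n by the binomial theorem.
For n = 31: (1 + 7)^31 = 8^31 = 9903520314283042199192993792.

9903520314283042199192993792


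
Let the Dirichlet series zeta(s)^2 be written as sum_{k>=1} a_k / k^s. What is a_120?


The Dirichlet convolution of the constant function 1 with itself gives (1 * 1)(k) = sum_{d | k} 1 = d(k), the number of positive divisors of k.
Since zeta(s) = sum_{k>=1} 1/k^s, we have zeta(s)^2 = sum_{k>=1} d(k)/k^s, so a_k = d(k).
For k = 120: the divisors are 1, 2, 3, 4, 5, 6, 8, 10, 12, 15, 20, 24, 30, 40, 60, 120.
Count = 16.

16


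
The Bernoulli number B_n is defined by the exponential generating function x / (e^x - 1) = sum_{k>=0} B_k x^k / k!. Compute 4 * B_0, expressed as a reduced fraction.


Bernoulli numbers can also be computed recursively via B_0 = 1 and sum_{j=0}^{m} C(m+1, j) B_j = 0 for m >= 1. Odd-index Bernoulli numbers vanish for k >= 3.
Computing B_0 = 1, so 4 * B_0 = 4 * 1 = 4.

4


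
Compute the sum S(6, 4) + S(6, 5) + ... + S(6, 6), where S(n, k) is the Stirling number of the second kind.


By definition, S(n, k) counts partitions of an n-set into exactly k nonempty blocks.
Computing row n = 6 for k = 4..6:
S(6, k): 65, 15, 1
Sum = 81.

81


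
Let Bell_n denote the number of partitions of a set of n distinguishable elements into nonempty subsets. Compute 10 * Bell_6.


Bell_6 can be computed from the Bell triangle or from Dobinski's identity Bell_n = (1/e) * sum_{k>=0} k^n / k!.
Computing Bell_6 = 203.
Then 10 * 203 = 2030.

2030


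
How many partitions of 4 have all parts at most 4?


Using the generating function (1-x)^(-1)(1-x^2)^(-1)...(1-x^4)^(-1),
the coefficient of x^4 counts these restricted partitions.
Result = 5

5


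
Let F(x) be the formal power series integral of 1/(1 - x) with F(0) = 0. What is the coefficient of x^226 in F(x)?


1/(1 - x) = sum_{k>=0} x^k. Integrating termwise and using F(0) = 0 gives
F(x) = sum_{k>=0} x^(k+1) / (k+1) = sum_{m>=1} x^m / m = -ln(1 - x).
So the coefficient of x^226 is 1/226 = 1/226.

1/226


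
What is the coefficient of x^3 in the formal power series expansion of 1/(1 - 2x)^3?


The general identity 1/(1 - c x)^r = sum_{k>=0} c^k C(k + r - 1, r - 1) x^k follows by substituting y = c x into 1/(1 - y)^r = sum_{k>=0} C(k + r - 1, r - 1) y^k.
For c = 2, r = 3, k = 3:
2^3 * C(5, 2) = 8 * 10 = 80.

80


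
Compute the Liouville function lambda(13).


The Liouville function is lambda(k) = (-1)^Omega(k), where Omega(k) counts the prime factors of k with multiplicity.
Factoring: 13 = 13, so Omega(13) = 1.
lambda(13) = (-1)^1 = -1.

-1


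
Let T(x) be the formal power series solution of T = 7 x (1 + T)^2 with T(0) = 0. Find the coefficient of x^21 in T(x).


Apply the Lagrange inversion formula: if T = 7 x * phi(T) with phi(t) = (1 + t)^2, then [x^n] T = 7^n * (1/n) [t^(n-1)] phi(t)^n = 7^n * (1/n) [t^(n-1)] (1 + t)^(2n) = 7^n * (1/n) C(2n, n-1).
Using the identity C(2n, n-1) = C(2n, n) * n / (n+1), the unscaled factor equals C(2n, n) / (n+1) = C_n, the n-th Catalan number.
For n = 21: C_21 = C(42, 21) / 22 = 538257874440/22 = 24466267020.
With the 7^21 = 558545864083284007 factor, the coefficient is 558545864083284007 * 24466267020 = 13665532253578254033757549140.

13665532253578254033757549140


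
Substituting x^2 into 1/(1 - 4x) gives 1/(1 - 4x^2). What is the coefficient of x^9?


Since 1/(1 - 4x^2) only has even powers of x,
the coefficient of x^9 (odd) is 0.

0


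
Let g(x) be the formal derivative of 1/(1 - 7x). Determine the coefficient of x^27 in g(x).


Differentiate termwise: d/dx sum_{k>=0} 7^k x^k = sum_{k>=1} k 7^k x^(k-1) = sum_{j>=0} (j+1) 7^(j+1) x^j.
Equivalently, d/dx [1/(1 - 7x)] = 7/(1 - 7x)^2.
For j = 27: 28 * 7^28 = 28 * 459986536544739960976801 = 12879623023252718907350428.

12879623023252718907350428


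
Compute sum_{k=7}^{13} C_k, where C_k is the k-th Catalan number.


C_7 through C_13: 429, 1430, 4862, 16796, 58786, 208012, 742900
Sum = 429 + 1430 + 4862 + 16796 + 58786 + 208012 + 742900
= 1033215

1033215


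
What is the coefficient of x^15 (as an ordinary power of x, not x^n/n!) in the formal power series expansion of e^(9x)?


The exponential series is e^y = sum_{k>=0} y^k / k!. Substituting y = 9x gives
e^(9x) = sum_{k>=0} 9^k x^k / k!.
So the coefficient of x^n is a^n/n! with a = 9, n = 15:
9^15 / 15! = 205891132094649/1307674368000 = 282429536481/1793792000

282429536481/1793792000


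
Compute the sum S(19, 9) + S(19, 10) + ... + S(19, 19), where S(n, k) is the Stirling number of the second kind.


By definition, S(n, k) counts partitions of an n-set into exactly k nonempty blocks.
Computing row n = 19 for k = 9..19:
S(19, k): 1144614626805, 477297033785, 129413217791, 23466951300, 2892439160, 243577530, 13916778, 527136, 12597, 171, 1
Sum = 1777942303054.

1777942303054


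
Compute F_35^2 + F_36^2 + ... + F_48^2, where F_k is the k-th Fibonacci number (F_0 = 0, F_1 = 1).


There is a standard identity sum_{k=0}^{N} F_k^2 = F_N * F_{N+1} (proved inductively from the telescoping relation F_k^2 = F_k F_{k+1} - F_{k-1} F_k). Then
sum_{k=35}^{48} F_k^2 = F_48 F_49 - F_34 F_35.
Computing: F_48 = 4807526976, F_49 = 7778742049, F_34 = 5702887, F_35 = 9227465.
Sum = 4807526976 * 7778742049 - 5702887 * 9227465 = 37396459616722822369.

37396459616722822369


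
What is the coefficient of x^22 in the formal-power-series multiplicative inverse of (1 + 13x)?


The inverse is 1/(1 + 13x). Apply the geometric identity 1/(1 - y) = sum_{k>=0} y^k with y = -13x:
1/(1 + 13x) = sum_{k>=0} (-13)^k x^k.
So the coefficient of x^22 is (-13)^22 = 3211838877954855105157369.

3211838877954855105157369


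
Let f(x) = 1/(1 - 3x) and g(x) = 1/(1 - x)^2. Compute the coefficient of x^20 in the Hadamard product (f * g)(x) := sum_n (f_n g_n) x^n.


f has coefficients f_k = 3^k. For g = 1/(1 - x)^2 the coefficient is g_k = C(k + 1, 1) = k + 1. The Hadamard coefficient is (f * g)_k = 3^k * (k + 1).
For k = 20: 3^20 * 21 = 3486784401 * 21 = 73222472421.

73222472421


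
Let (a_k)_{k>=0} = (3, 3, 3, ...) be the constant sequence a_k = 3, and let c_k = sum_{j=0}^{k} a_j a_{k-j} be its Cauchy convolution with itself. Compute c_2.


Since a_j = 3 for all j >= 0, the convolution sum becomes
c_k = sum_{j=0}^{k} 3 * 3 = 9 * (k + 1).
Equivalently, the generating function of (a_k) is 3/(1 - x) and its square is 9/(1 - x)^2 = sum_{k>=0} 9(k + 1) x^k.
For k = 2: 9 * 3 = 27.

27


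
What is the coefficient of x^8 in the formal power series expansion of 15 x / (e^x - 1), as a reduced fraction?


The exponential generating function for Bernoulli numbers is
x / (e^x - 1) = sum_{k>=0} B_k x^k / k!.
So the coefficient of x^8 in 15 x / (e^x - 1) is 15 B_8 / 8!.
Computing: B_8 = -1/30, 8! = 40320, giving
15 * -1/30 / 40320 = -1/80640.

-1/80640


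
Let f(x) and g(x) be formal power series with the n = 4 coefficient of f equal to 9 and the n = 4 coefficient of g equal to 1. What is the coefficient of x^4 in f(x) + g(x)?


Addition of formal power series is termwise.
The coefficient of x^4 in f + g = 9 + 1
= 10

10


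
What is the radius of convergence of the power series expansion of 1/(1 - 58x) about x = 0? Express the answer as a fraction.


Expanding 1/(1 - 58x) = sum_{k>=0} 58^k x^k, the series converges when |58x| < 1, i.e., |x| < 1/58.
So the radius of convergence is 1/58 = 1/58.

1/58


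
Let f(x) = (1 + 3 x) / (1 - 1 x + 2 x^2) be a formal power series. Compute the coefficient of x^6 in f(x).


Write f(x) = sum_{k>=0} a_k x^k. Multiplying both sides by 1 - 1 x + 2 x^2 gives
(1 - 1 x + 2 x^2) sum_{k>=0} a_k x^k = 1 + 3 x.
Matching coefficients:
 x^0: a_0 = 1
 x^1: a_1 - 1 a_0 = 3  =>  a_1 = 1*1 + 3 = 4
 x^k (k >= 2): a_k = 1 a_{k-1} - 2 a_{k-2}.
Iterating: a_2 = 2, a_3 = -6, a_4 = -10, a_5 = 2, a_6 = 22.
So the coefficient of x^6 is 22.

22


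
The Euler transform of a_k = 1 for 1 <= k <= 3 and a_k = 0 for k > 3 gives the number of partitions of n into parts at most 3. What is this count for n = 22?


Partitions of 22 into parts at most 3:
Using generating function (1-x)^(-1)(1-x^2)^(-1)(1-x^3)^(-1),
the coefficient of x^22 = 52

52


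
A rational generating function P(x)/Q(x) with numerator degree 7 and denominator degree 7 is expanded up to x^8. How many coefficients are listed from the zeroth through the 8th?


Expanding up to x^8 gives the coefficients for x^0, x^1, ..., x^8.
That is 8 + 1 = 9 coefficients in total.

9


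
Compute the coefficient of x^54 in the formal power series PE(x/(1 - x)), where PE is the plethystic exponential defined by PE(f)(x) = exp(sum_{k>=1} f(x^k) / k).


For f(x) = x/(1 - x) we have
sum_{k>=1} f(x^k) / k = sum_{k>=1} (1/k) * x^k / (1 - x^k) = sum_{k, m >= 1} x^(k m) / k,
which after exponentiating simplifies to
PE(x/(1 - x)) = prod_{k>=1} 1 / (1 - x^k).
This is the generating function for the partition function p(n), so the coefficient of x^54 is p(54).
Computing p(54) by dynamic programming over parts 1, 2, ..., 54: p(54) = 386155.

386155


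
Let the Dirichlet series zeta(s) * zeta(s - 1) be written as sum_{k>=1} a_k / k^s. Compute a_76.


Convolution gives a_k = sum_{d | k} d * 1 = sum_{d | k} d = sigma(k), the sum of positive divisors of k.
For k = 76, the divisors are 1, 2, 4, 19, 38, 76, so
sigma(76) = 1 + 2 + 4 + 19 + 38 + 76 = 140.

140


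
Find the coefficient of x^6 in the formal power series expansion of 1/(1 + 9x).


Write 1/(1 + c x) = 1/(1 - (-c) x) and apply the geometric-series identity
1/(1 - y) = sum_{k>=0} y^k to get 1/(1 + c x) = sum_{k>=0} (-c)^k x^k.
So the coefficient of x^k is (-c)^k = (-1)^k * c^k.
Here c = 9 and k = 6:
(-9)^6 = 1 * 531441 = 531441

531441


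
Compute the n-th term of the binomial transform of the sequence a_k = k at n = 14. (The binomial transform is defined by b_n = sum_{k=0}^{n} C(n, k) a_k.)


With a_k = k, b_n = sum_{k=0}^{n} C(n, k) k. Using k * C(n, k) = n * C(n-1, k-1) gives b_n = n * sum_{k>=1} C(n-1, k-1) = n * 2^(n-1).
For n = 14: 14 * 2^13 = 14 * 8192 = 114688.

114688


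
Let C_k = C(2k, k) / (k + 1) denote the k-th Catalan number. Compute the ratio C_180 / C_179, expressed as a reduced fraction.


Using C_k = (2k)! / (k! (k+1)!), the ratio C_{k+1}/C_k simplifies to
C_{k+1}/C_k = [(2k+2)! / ((k+1)! (k+2)!)] * [k! (k+1)! / (2k)!]
 = (2k+2)(2k+1) / ((k+1)(k+2)) = 2(2k+1) / (k+2).
For k = 179: 2(2*179 + 1) / (179 + 2) = 718/181 = 718/181.

718/181


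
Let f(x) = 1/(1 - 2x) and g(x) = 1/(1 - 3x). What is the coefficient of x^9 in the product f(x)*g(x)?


The coefficient of x^n in f*g is the Cauchy product: sum_{k=0}^{n} a^k * b^(n-k).
With a=2, b=3, n=9:
sum_{k=0}^{9} 2^k * 3^(9-k)
= 58025

58025


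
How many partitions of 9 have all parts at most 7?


Using the generating function (1-x)^(-1)(1-x^2)^(-1)...(1-x^7)^(-1),
the coefficient of x^9 counts these restricted partitions.
Result = 28

28


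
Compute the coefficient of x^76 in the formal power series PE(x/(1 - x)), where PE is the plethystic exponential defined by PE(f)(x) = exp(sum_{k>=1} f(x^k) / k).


For f(x) = x/(1 - x) we have
sum_{k>=1} f(x^k) / k = sum_{k>=1} (1/k) * x^k / (1 - x^k) = sum_{k, m >= 1} x^(k m) / k,
which after exponentiating simplifies to
PE(x/(1 - x)) = prod_{k>=1} 1 / (1 - x^k).
This is the generating function for the partition function p(n), so the coefficient of x^76 is p(76).
Computing p(76) by dynamic programming over parts 1, 2, ..., 76: p(76) = 9289091.

9289091


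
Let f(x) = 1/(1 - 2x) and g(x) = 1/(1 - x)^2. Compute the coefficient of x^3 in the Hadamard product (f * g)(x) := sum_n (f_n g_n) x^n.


f has coefficients f_k = 2^k. For g = 1/(1 - x)^2 the coefficient is g_k = C(k + 1, 1) = k + 1. The Hadamard coefficient is (f * g)_k = 2^k * (k + 1).
For k = 3: 2^3 * 4 = 8 * 4 = 32.

32


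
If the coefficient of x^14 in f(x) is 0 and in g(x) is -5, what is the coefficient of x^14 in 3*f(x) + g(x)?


Scalar multiplication scales coefficients: 3 * 0 = 0.
Then add the g coefficient: 0 + -5
= -5

-5


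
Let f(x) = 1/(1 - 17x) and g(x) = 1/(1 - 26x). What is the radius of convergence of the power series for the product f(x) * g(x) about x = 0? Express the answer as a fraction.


The radius of 1/(1 - 17x) is 1/17 (nearest singularity at x = 1/17), and the radius of 1/(1 - 26x) is 1/26.
The product f(x)*g(x) = 1/((1 - 17x)(1 - 26x)) has singularities at both 1/17 and 1/26, so its radius of convergence is the distance to the nearest one:
min(1/17, 1/26) = 1/26.

1/26


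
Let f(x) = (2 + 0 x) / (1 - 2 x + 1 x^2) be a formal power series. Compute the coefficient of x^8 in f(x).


Write f(x) = sum_{k>=0} a_k x^k. Multiplying both sides by 1 - 2 x + 1 x^2 gives
(1 - 2 x + 1 x^2) sum_{k>=0} a_k x^k = 2 + 0 x.
Matching coefficients:
 x^0: a_0 = 2
 x^1: a_1 - 2 a_0 = 0  =>  a_1 = 2*2 + 0 = 4
 x^k (k >= 2): a_k = 2 a_{k-1} - 1 a_{k-2}.
Iterating: a_2 = 6, a_3 = 8, a_4 = 10, a_5 = 12, a_6 = 14, a_7 = 16, a_8 = 18.
So the coefficient of x^8 is 18.

18


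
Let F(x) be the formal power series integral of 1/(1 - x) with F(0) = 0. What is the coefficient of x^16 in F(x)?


1/(1 - x) = sum_{k>=0} x^k. Integrating termwise and using F(0) = 0 gives
F(x) = sum_{k>=0} x^(k+1) / (k+1) = sum_{m>=1} x^m / m = -ln(1 - x).
So the coefficient of x^16 is 1/16 = 1/16.

1/16


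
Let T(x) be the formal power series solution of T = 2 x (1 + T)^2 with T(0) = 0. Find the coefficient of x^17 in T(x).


Apply the Lagrange inversion formula: if T = 2 x * phi(T) with phi(t) = (1 + t)^2, then [x^n] T = 2^n * (1/n) [t^(n-1)] phi(t)^n = 2^n * (1/n) [t^(n-1)] (1 + t)^(2n) = 2^n * (1/n) C(2n, n-1).
Using the identity C(2n, n-1) = C(2n, n) * n / (n+1), the unscaled factor equals C(2n, n) / (n+1) = C_n, the n-th Catalan number.
For n = 17: C_17 = C(34, 17) / 18 = 2333606220/18 = 129644790.
With the 2^17 = 131072 factor, the coefficient is 131072 * 129644790 = 16992801914880.

16992801914880


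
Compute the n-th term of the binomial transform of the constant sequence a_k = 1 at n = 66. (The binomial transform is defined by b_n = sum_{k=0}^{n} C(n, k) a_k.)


With a_k = 1 for all k, b_n = sum_{k=0}^{n} C(n, k) = 2^n by the binomial theorem.
For n = 66: 2^66 = 73786976294838206464.

73786976294838206464


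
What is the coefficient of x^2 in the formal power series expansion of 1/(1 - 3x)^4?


The general identity 1/(1 - c x)^r = sum_{k>=0} c^k C(k + r - 1, r - 1) x^k follows by substituting y = c x into 1/(1 - y)^r = sum_{k>=0} C(k + r - 1, r - 1) y^k.
For c = 3, r = 4, k = 2:
3^2 * C(5, 3) = 9 * 10 = 90.

90


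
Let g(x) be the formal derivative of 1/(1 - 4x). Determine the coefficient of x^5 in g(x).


Differentiate termwise: d/dx sum_{k>=0} 4^k x^k = sum_{k>=1} k 4^k x^(k-1) = sum_{j>=0} (j+1) 4^(j+1) x^j.
Equivalently, d/dx [1/(1 - 4x)] = 4/(1 - 4x)^2.
For j = 5: 6 * 4^6 = 6 * 4096 = 24576.

24576


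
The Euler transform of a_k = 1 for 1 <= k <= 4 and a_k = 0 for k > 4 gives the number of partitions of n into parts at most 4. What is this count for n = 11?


Partitions of 11 into parts at most 4:
Using generating function (1-x)^(-1)(1-x^2)^(-1)...(1-x^4)^(-1),
the coefficient of x^11 = 27

27


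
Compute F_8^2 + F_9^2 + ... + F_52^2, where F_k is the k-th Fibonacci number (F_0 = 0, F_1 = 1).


There is a standard identity sum_{k=0}^{N} F_k^2 = F_N * F_{N+1} (proved inductively from the telescoping relation F_k^2 = F_k F_{k+1} - F_{k-1} F_k). Then
sum_{k=8}^{52} F_k^2 = F_52 F_53 - F_7 F_8.
Computing: F_52 = 32951280099, F_53 = 53316291173, F_7 = 13, F_8 = 21.
Sum = 32951280099 * 53316291173 - 13 * 21 = 1756840044281364265854.

1756840044281364265854


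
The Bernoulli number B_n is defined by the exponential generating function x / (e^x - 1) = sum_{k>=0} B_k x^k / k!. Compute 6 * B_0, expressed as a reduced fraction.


Bernoulli numbers can also be computed recursively via B_0 = 1 and sum_{j=0}^{m} C(m+1, j) B_j = 0 for m >= 1. Odd-index Bernoulli numbers vanish for k >= 3.
Computing B_0 = 1, so 6 * B_0 = 6 * 1 = 6.

6


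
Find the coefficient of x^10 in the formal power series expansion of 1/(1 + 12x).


Write 1/(1 + c x) = 1/(1 - (-c) x) and apply the geometric-series identity
1/(1 - y) = sum_{k>=0} y^k to get 1/(1 + c x) = sum_{k>=0} (-c)^k x^k.
So the coefficient of x^k is (-c)^k = (-1)^k * c^k.
Here c = 12 and k = 10:
(-12)^10 = 1 * 61917364224 = 61917364224

61917364224


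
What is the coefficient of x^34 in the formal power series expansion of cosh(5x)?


The Maclaurin series is cosh(t) = sum_{m>=0} t^(2m) / (2m)!, so substituting t = 5x, only even powers of x are nonzero, with coefficient of x^(2m) equal to 5^(2m) / (2m)!.
For x^34 the coefficient is 5^34/34! = 582076609134674072265625/295232799039604140847618609643520000000 = 7450580596923828125/3778979827706933002849518203437056.

7450580596923828125/3778979827706933002849518203437056


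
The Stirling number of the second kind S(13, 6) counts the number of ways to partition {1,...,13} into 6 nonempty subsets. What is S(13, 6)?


Using the explicit formula S(n,k) = (1/k!) sum_{j=0}^{k} (-1)^(k-j) C(k,j) j^n:
S(13, 6) = 9321312
Equivalently, S(n,k) is n! times the coefficient of x^n in the EGF (e^x - 1)^k / k!.

9321312


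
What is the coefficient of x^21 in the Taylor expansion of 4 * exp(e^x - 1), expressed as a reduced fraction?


exp(e^x - 1) = sum_{k>=0} Bell_k x^k / k!, where Bell_k is the k-th Bell number.
So the coefficient of x^21 is 4 * Bell_21 / 21!.
Computing: Bell_21 = 474869816156751 and 21! = 51090942171709440000, giving
4 * 474869816156751/51090942171709440000 = 158289938718917/4257578514309120000.

158289938718917/4257578514309120000


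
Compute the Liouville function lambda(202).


The Liouville function is lambda(k) = (-1)^Omega(k), where Omega(k) counts the prime factors of k with multiplicity.
Factoring: 202 = 2 * 101, so Omega(202) = 2.
lambda(202) = (-1)^2 = 1.

1


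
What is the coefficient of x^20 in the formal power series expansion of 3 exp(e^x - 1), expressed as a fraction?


exp(e^x - 1) is the exponential generating function for the Bell numbers Bell_k: exp(e^x - 1) = sum_{k>=0} Bell_k x^k / k!.
So the coefficient of x^20 in 3 exp(e^x - 1) is 3 Bell_20 / 20!.
Computing: Bell_20 = 51724158235372 and 20! = 2432902008176640000, giving
3 * 51724158235372/2432902008176640000 = 263898766507/4137588449280000.

263898766507/4137588449280000


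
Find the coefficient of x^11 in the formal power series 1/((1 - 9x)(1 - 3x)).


By partial fractions or Cauchy convolution:
The coefficient equals sum_{k=0}^{11} 9^k * 3^(11-k).
= 47071500840

47071500840


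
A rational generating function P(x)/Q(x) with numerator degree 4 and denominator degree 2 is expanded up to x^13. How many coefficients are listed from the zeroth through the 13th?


Expanding up to x^13 gives the coefficients for x^0, x^1, ..., x^13.
That is 13 + 1 = 14 coefficients in total.

14


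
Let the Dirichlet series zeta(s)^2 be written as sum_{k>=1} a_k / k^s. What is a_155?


The Dirichlet convolution of the constant function 1 with itself gives (1 * 1)(k) = sum_{d | k} 1 = d(k), the number of positive divisors of k.
Since zeta(s) = sum_{k>=1} 1/k^s, we have zeta(s)^2 = sum_{k>=1} d(k)/k^s, so a_k = d(k).
For k = 155: the divisors are 1, 5, 31, 155.
Count = 4.

4


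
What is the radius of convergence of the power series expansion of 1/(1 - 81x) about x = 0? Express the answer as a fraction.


Expanding 1/(1 - 81x) = sum_{k>=0} 81^k x^k, the series converges when |81x| < 1, i.e., |x| < 1/81.
So the radius of convergence is 1/81 = 1/81.

1/81


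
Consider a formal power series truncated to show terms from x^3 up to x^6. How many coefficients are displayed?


From x^3 to x^6 inclusive, the count is 6 - 3 + 1 = 4.

4


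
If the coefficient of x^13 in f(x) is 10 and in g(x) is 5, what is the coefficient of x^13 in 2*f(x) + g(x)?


Scalar multiplication scales coefficients: 2 * 10 = 20.
Then add the g coefficient: 20 + 5
= 25

25


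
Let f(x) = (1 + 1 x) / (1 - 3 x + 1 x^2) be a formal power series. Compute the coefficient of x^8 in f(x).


Write f(x) = sum_{k>=0} a_k x^k. Multiplying both sides by 1 - 3 x + 1 x^2 gives
(1 - 3 x + 1 x^2) sum_{k>=0} a_k x^k = 1 + 1 x.
Matching coefficients:
 x^0: a_0 = 1
 x^1: a_1 - 3 a_0 = 1  =>  a_1 = 3*1 + 1 = 4
 x^k (k >= 2): a_k = 3 a_{k-1} - 1 a_{k-2}.
Iterating: a_2 = 11, a_3 = 29, a_4 = 76, a_5 = 199, a_6 = 521, a_7 = 1364, a_8 = 3571.
So the coefficient of x^8 is 3571.

3571


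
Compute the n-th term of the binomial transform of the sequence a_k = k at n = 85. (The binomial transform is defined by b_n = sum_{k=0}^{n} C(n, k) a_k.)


With a_k = k, b_n = sum_{k=0}^{n} C(n, k) k. Using k * C(n, k) = n * C(n-1, k-1) gives b_n = n * sum_{k>=1} C(n-1, k-1) = n * 2^(n-1).
For n = 85: 85 * 2^84 = 85 * 19342813113834066795298816 = 1644139114675895677600399360.

1644139114675895677600399360


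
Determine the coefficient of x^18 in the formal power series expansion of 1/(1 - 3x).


The geometric series identity gives 1/(1 - c x) = sum_{k>=0} c^k x^k, so the coefficient of x^k is c^k.
Here c = 3 and k = 18.
Computing: 3^18 = 387420489

387420489


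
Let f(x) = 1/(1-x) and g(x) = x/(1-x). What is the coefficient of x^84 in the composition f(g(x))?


First simplify the composition: f(g(x)) = 1/(1 - x/(1-x)) = (1-x)/((1-x) - x) = (1-x)/(1-2x).
Now extract the coefficient. Write (1-x)/(1-2x) = 1/(1-2x) - x/(1-2x).
The coefficient of x^n in 1/(1-2x) is 2^n, and in x/(1-2x) is 2^(n-1) (for n >= 1).
So the coefficient of x^84 is 2^84 - 2^83 = 19342813113834066795298816 - 9671406556917033397649408 = 9671406556917033397649408.

9671406556917033397649408


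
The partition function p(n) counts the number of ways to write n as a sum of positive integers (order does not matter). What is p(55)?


Using the generating function prod_{k>=1} 1/(1-x^k), we compute p(55).
By dynamic programming over parts 1 through 55:
p(55) = 451276

451276


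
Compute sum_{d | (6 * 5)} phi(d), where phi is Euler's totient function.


First, 6 * 5 = 30. One classical identity is sum_{d | n} phi(d) = n (each k in [1, n] has a unique gcd with n, and among the k's with gcd(k, n) = n/d there are phi(d) of them). So the sum equals 30. We also verify directly:
Divisors of 30: 1, 2, 3, 5, 6, 10, 15, 30.
phi values: 1, 1, 2, 4, 2, 4, 8, 8.
Sum = 30.

30


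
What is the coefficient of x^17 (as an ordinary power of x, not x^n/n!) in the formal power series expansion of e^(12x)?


The exponential series is e^y = sum_{k>=0} y^k / k!. Substituting y = 12x gives
e^(12x) = sum_{k>=0} 12^k x^k / k!.
So the coefficient of x^n is a^n/n! with a = 12, n = 17:
12^17 / 17! = 2218611106740436992/355687428096000 = 92876046336/14889875

92876046336/14889875


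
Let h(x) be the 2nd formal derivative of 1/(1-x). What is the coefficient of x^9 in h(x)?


Differentiating 2 times: d^2/dx^2 [1/(1-x)] = 2!/(1-x)^3.
The expansion 1/(1-x)^3 = sum_{k>=0} C(k+2, 2) x^k, so the coefficient of x^n in 2!/(1-x)^3 is 2! * C(n+2, 2).
For n = 9: 2 * C(11, 2) = 2 * 55 = 110

110


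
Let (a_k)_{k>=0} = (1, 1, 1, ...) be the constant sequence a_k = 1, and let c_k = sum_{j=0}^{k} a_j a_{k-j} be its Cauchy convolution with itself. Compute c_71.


Since a_j = 1 for all j >= 0, the convolution sum becomes
c_k = sum_{j=0}^{k} 1 * 1 = 1 * (k + 1).
Equivalently, the generating function of (a_k) is 1/(1 - x) and its square is 1/(1 - x)^2 = sum_{k>=0} 1(k + 1) x^k.
For k = 71: 1 * 72 = 72.

72


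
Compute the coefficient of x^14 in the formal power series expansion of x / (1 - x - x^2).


Let f(x) = sum_{k>=0} a_k x^k. Multiplying f(x) * (1 - x - x^2) = x and matching coefficients gives a_0 = 0, a_1 = 1, and a_k = a_{k-1} + a_{k-2} for k >= 2. These are the Fibonacci numbers F_k.
Iterating from F_0 = 0, F_1 = 1:
F_0=0, F_1=1, F_2=1, F_3=2, F_4=3, F_5=5, F_6=8, F_7=13, F_8=21, F_9=34, ...
F_14 = 377.

377


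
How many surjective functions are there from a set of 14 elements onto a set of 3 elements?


By inclusion-exclusion on which target elements are missed, the number of surjections from an n-set onto a k-set is
surj(n, k) = sum_{j=0}^{k} (-1)^j C(k, j) (k - j)^n.
Equivalently surj(n, k) = k! * S(n, k), where S(n, k) is the Stirling number of the second kind.
For n = 14, k = 3:
S(14, 3) = 788970, so
surj = 3! * 788970 = 6 * 788970 = 4733820.

4733820


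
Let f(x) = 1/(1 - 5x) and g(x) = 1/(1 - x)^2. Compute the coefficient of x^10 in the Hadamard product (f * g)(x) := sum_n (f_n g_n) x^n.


f has coefficients f_k = 5^k. For g = 1/(1 - x)^2 the coefficient is g_k = C(k + 1, 1) = k + 1. The Hadamard coefficient is (f * g)_k = 5^k * (k + 1).
For k = 10: 5^10 * 11 = 9765625 * 11 = 107421875.

107421875


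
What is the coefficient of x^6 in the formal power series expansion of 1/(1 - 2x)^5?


The general identity 1/(1 - c x)^r = sum_{k>=0} c^k C(k + r - 1, r - 1) x^k follows by substituting y = c x into 1/(1 - y)^r = sum_{k>=0} C(k + r - 1, r - 1) y^k.
For c = 2, r = 5, k = 6:
2^6 * C(10, 4) = 64 * 210 = 13440.

13440


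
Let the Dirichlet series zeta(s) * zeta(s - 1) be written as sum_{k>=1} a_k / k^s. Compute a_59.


Convolution gives a_k = sum_{d | k} d * 1 = sum_{d | k} d = sigma(k), the sum of positive divisors of k.
For k = 59, the divisors are 1, 59, so
sigma(59) = 1 + 59 = 60.

60


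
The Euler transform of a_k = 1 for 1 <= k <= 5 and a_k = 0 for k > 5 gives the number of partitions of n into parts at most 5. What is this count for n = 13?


Partitions of 13 into parts at most 5:
Using generating function (1-x)^(-1)(1-x^2)^(-1)...(1-x^5)^(-1),
the coefficient of x^13 = 57

57


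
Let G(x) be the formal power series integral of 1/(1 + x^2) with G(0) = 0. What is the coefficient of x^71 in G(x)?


1/(1 + x^2) = sum_{j>=0} (-1)^j x^(2j). Integrating termwise with G(0) = 0:
G(x) = sum_{j>=0} (-1)^j x^(2j+1) / (2j+1) = arctan(x).
Only odd powers are nonzero. For x^71 write 71 = 2*35 + 1, giving
(-1)^35 / 71 = -1/71 = -1/71.

-1/71


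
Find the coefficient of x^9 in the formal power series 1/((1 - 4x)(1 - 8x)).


By partial fractions or Cauchy convolution:
The coefficient equals sum_{k=0}^{9} 4^k * 8^(9-k).
= 268173312

268173312


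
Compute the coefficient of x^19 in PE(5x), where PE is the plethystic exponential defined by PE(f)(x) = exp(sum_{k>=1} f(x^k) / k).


With f(x) = 5x, the exponent is sum_{k>=1} 5 x^k / k = 5 * (-ln(1 - x)). Exponentiating:
PE(5x) = exp(-5 ln(1 - x)) = 1/(1 - x)^5.
By the negative binomial expansion, [x^n] 1/(1 - x)^5 = C(n + 4, 4).
For n = 19: C(23, 4) = 8855.

8855


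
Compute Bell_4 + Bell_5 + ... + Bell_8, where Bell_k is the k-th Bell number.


Recall Bell_k counts set partitions of a k-set (with Bell_0 = 1 by convention).
Bell_4 through Bell_8: 15, 52, 203, 877, 4140
Sum = 15 + 52 + 203 + 877 + 4140 = 5287.

5287


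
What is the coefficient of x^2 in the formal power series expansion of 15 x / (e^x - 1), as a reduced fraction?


The exponential generating function for Bernoulli numbers is
x / (e^x - 1) = sum_{k>=0} B_k x^k / k!.
So the coefficient of x^2 in 15 x / (e^x - 1) is 15 B_2 / 2!.
Computing: B_2 = 1/6, 2! = 2, giving
15 * 1/6 / 2 = 5/4.

5/4


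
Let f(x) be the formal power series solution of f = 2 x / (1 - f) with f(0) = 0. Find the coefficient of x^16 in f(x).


Apply Lagrange inversion: f = 2 x * phi(f) with phi(t) = 1/(1 - t), so
[x^n] f = 2^n * (1/n) [t^(n-1)] phi(t)^n = 2^n * (1/n) [t^(n-1)] (1 - t)^(-n) = 2^n * (1/n) C(2n - 2, n - 1) = 2^n * C_{n-1}.
For n = 16: C_15 = C(30, 15) / 16 = 155117520/16 = 9694845.
With the 2^16 = 65536 factor, the coefficient is 65536 * 9694845 = 635361361920.

635361361920
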